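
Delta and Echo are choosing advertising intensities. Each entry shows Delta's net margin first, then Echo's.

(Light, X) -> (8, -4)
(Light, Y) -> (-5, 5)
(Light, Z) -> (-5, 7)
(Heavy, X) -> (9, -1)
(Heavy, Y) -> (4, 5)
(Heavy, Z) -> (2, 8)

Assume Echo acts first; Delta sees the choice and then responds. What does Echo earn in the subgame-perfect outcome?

Delta best-responds to each possible Echo move:
- X: Delta compares 8, 9 and picks Heavy; Echo would get -1.
- Y: Delta compares -5, 4 and picks Heavy; Echo would get 5.
- Z: Delta compares -5, 2 and picks Heavy; Echo would get 8.
Echo's induced payoffs are -1, 5, 8, so Echo commits to Z. Subgame-perfect outcome: (Heavy, Z) with payoffs (2, 8).

8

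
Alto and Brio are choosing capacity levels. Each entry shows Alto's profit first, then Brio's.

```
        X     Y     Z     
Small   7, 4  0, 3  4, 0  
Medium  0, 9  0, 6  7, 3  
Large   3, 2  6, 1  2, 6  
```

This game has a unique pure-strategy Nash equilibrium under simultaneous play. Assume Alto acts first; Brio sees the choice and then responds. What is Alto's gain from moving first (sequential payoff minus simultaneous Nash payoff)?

0

Work backward from Brio's decision.
- Small: Brio compares 4, 3, 0 and picks X; Alto would get 7.
- Medium: Brio compares 9, 6, 3 and picks X; Alto would get 0.
- Large: Brio compares 2, 1, 6 and picks Z; Alto would get 2.
Among 7, 0, 2, the best is 7 at Small. Subgame-perfect outcome: (Small, X) with payoffs (7, 4).
Now find the simultaneous Nash equilibrium.
Alto's best replies: X→Small; Y→Large; Z→Medium.
Brio's best replies: Small→X; Medium→X; Large→Z.
The unique mutual best reply is (Small, X), giving (7, 4).
Alto's commitment gain: 7 − 7 = 0.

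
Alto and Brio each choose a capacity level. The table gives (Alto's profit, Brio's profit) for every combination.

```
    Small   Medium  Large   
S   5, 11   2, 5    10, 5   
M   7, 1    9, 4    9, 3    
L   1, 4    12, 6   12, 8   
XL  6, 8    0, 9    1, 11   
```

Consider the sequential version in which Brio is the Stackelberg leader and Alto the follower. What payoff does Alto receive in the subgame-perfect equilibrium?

12

Backward induction with Brio moving first.
- Small: Alto compares 5, 7, 1, 6 and picks M; Brio would get 1.
- Medium: Alto compares 2, 9, 12, 0 and picks L; Brio would get 6.
- Large: Alto compares 10, 9, 12, 1 and picks L; Brio would get 8.
Among 1, 6, 8, the best is 8 at Large. Subgame-perfect outcome: (L, Large) with payoffs (12, 8).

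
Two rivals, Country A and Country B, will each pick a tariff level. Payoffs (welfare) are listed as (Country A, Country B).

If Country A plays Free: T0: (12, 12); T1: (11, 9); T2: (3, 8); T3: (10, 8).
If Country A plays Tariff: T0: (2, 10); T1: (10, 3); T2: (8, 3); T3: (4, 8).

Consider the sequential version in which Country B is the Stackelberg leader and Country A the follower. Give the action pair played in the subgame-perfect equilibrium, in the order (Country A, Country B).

(Free, T0)

Country A best-responds to each possible Country B move:
- T0 → Country A plays Free (best of 12, 2); Country B gets 12.
- T1 → Country A plays Free (best of 11, 10); Country B gets 9.
- T2 → Country A plays Tariff (best of 3, 8); Country B gets 3.
- T3 → Country A plays Free (best of 10, 4); Country B gets 8.
Maximizing over 12, 9, 3, 8, Country B chooses T0. Subgame-perfect outcome: (Free, T0) with payoffs (12, 12).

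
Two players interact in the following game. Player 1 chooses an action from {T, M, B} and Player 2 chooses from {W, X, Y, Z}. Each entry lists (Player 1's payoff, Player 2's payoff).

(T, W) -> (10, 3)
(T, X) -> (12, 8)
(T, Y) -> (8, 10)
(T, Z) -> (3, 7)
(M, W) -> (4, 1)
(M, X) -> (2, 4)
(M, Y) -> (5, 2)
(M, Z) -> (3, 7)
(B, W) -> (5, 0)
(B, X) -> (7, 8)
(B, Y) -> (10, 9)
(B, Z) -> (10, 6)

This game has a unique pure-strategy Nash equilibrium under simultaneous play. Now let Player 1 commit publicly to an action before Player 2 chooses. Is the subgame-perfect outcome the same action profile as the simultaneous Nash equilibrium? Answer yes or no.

Player 2 best-responds to each possible Player 1 move:
- T → Player 2 plays Y (best of 3, 8, 10, 7); Player 1 gets 8.
- M → Player 2 plays Z (best of 1, 4, 2, 7); Player 1 gets 3.
- B → Player 2 plays Y (best of 0, 8, 9, 6); Player 1 gets 10.
Among 8, 3, 10, the best is 10 at B. Subgame-perfect outcome: (B, Y) with payoffs (10, 9).
Now find the simultaneous Nash equilibrium.
Player 1's best replies: W→T; X→T; Y→B; Z→B.
Player 2's best replies: T→Y; M→Z; B→Y.
The unique mutual best reply is (B, Y), giving (10, 9).
Sequential outcome (B, Y) coincides with the Nash profile (B, Y).

yes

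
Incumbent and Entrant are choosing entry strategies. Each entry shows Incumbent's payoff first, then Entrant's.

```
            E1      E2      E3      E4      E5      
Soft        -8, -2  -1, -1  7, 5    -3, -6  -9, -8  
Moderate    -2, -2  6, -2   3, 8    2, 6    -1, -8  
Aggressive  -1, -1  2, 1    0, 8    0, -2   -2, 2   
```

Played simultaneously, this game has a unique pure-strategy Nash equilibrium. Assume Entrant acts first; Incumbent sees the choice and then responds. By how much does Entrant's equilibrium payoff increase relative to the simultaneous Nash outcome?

1

Solve by backward induction (Entrant leads).
- E1: Incumbent compares -8, -2, -1 and picks Aggressive; Entrant would get -1.
- E2: Incumbent compares -1, 6, 2 and picks Moderate; Entrant would get -2.
- E3: Incumbent compares 7, 3, 0 and picks Soft; Entrant would get 5.
- E4: Incumbent compares -3, 2, 0 and picks Moderate; Entrant would get 6.
- E5: Incumbent compares -9, -1, -2 and picks Moderate; Entrant would get -8.
Among -1, -2, 5, 6, -8, the best is 6 at E4. Subgame-perfect outcome: (Moderate, E4) with payoffs (2, 6).
For the simultaneous game, intersect best replies.
Incumbent's best replies: E1→Aggressive; E2→Moderate; E3→Soft; E4→Moderate; E5→Moderate.
Entrant's best replies: Soft→E3; Moderate→E3; Aggressive→E3.
Only (Soft, E3) has each player best-responding; Nash payoffs (7, 5).
Entrant's commitment gain: 6 − 5 = 1.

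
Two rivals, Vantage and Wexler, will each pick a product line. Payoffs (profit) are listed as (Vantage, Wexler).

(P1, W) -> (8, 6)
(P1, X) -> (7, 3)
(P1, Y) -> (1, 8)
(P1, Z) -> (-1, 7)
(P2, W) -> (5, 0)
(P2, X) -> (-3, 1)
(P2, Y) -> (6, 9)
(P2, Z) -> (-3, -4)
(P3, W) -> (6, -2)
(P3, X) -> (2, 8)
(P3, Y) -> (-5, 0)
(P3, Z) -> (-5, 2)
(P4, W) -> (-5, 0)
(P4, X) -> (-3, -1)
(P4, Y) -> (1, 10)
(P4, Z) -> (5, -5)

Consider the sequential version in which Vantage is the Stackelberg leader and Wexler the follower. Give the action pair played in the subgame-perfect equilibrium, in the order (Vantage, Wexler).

Work backward from Wexler's decision.
- P1 → Wexler plays Y (best of 6, 3, 8, 7); Vantage gets 1.
- P2 → Wexler plays Y (best of 0, 1, 9, -4); Vantage gets 6.
- P3 → Wexler plays X (best of -2, 8, 0, 2); Vantage gets 2.
- P4 → Wexler plays Y (best of 0, -1, 10, -5); Vantage gets 1.
Among 1, 6, 2, 1, the best is 6 at P2. Subgame-perfect outcome: (P2, Y) with payoffs (6, 9).

(P2, Y)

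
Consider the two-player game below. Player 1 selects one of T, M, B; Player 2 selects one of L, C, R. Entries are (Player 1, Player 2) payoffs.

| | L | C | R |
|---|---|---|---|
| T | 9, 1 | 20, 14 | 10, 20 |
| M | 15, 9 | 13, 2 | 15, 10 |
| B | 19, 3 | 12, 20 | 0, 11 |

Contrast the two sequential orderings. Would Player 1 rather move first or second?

If Player 1 leads: Player 2's best replies are T→R, M→R, B→C; Player 1's induced payoffs 10, 15, 12; outcome (M, R), payoffs (15, 10).
If Player 2 leads: Player 1's best replies are L→B, C→T, R→M; Player 2's induced payoffs 3, 14, 10; outcome (T, C), payoffs (20, 14).
Player 1 gets 15 moving first and 20 moving second, so Player 1 prefers to move second.

second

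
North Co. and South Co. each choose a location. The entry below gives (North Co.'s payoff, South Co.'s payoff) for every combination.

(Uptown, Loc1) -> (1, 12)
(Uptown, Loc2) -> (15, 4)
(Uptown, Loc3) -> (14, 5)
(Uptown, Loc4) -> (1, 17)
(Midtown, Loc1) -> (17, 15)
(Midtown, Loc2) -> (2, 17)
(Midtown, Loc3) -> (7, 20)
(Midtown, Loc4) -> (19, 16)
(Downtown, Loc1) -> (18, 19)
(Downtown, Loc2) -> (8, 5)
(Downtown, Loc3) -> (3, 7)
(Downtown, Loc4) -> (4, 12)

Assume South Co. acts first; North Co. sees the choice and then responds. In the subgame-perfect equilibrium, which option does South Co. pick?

Loc1

North Co. best-responds to each possible South Co. move:
- Loc1 → North Co. plays Downtown (best of 1, 17, 18); South Co. gets 19.
- Loc2 → North Co. plays Uptown (best of 15, 2, 8); South Co. gets 4.
- Loc3 → North Co. plays Uptown (best of 14, 7, 3); South Co. gets 5.
- Loc4 → North Co. plays Midtown (best of 1, 19, 4); South Co. gets 16.
Among 19, 4, 5, 16, the best is 19 at Loc1. Subgame-perfect outcome: (Downtown, Loc1) with payoffs (18, 19).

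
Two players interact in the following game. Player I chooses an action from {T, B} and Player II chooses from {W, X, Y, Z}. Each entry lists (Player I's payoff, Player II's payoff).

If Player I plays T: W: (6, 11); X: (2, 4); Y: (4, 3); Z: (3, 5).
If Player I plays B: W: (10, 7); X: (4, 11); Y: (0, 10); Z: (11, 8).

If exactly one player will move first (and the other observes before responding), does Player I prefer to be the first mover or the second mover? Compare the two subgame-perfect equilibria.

first

If Player I leads: Player II's best replies are T→W, B→X; Player I's induced payoffs 6, 4; outcome (T, W), payoffs (6, 11).
If Player II leads: Player I's best replies are W→B, X→B, Y→T, Z→B; Player II's induced payoffs 7, 11, 3, 8; outcome (B, X), payoffs (4, 11).
Player I gets 6 moving first and 4 moving second, so Player I prefers to move first.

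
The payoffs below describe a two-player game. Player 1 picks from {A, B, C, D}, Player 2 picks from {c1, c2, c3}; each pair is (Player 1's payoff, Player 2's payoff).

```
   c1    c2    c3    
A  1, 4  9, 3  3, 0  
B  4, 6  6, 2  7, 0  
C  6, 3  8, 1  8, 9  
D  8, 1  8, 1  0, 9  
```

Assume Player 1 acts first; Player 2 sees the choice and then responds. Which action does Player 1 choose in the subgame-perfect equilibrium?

C

Solve by backward induction (Player 1 leads).
- A → Player 2 plays c1 (best of 4, 3, 0); Player 1 gets 1.
- B → Player 2 plays c1 (best of 6, 2, 0); Player 1 gets 4.
- C → Player 2 plays c3 (best of 3, 1, 9); Player 1 gets 8.
- D → Player 2 plays c3 (best of 1, 1, 9); Player 1 gets 0.
Player 1's induced payoffs are 1, 4, 8, 0, so Player 1 commits to C. Subgame-perfect outcome: (C, c3) with payoffs (8, 9).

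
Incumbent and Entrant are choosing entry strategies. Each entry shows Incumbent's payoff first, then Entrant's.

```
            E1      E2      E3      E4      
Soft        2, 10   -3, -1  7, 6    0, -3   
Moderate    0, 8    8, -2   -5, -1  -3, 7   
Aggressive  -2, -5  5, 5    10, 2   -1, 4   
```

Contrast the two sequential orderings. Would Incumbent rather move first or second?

first

If Incumbent leads: Entrant's best replies are Soft→E1, Moderate→E1, Aggressive→E2; Incumbent's induced payoffs 2, 0, 5; outcome (Aggressive, E2), payoffs (5, 5).
If Entrant leads: Incumbent's best replies are E1→Soft, E2→Moderate, E3→Aggressive, E4→Soft; Entrant's induced payoffs 10, -2, 2, -3; outcome (Soft, E1), payoffs (2, 10).
Incumbent gets 5 moving first and 2 moving second, so Incumbent prefers to move first.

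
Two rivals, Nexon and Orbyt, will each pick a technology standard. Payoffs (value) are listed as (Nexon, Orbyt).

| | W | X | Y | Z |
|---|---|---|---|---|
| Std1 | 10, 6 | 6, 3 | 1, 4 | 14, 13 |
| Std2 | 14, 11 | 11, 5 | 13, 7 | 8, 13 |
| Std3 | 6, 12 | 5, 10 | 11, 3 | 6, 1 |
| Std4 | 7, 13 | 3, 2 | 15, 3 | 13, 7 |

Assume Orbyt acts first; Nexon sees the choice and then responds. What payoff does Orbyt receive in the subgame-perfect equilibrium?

Nexon best-responds to each possible Orbyt move:
- W → Nexon plays Std2 (best of 10, 14, 6, 7); Orbyt gets 11.
- X → Nexon plays Std2 (best of 6, 11, 5, 3); Orbyt gets 5.
- Y → Nexon plays Std4 (best of 1, 13, 11, 15); Orbyt gets 3.
- Z → Nexon plays Std1 (best of 14, 8, 6, 13); Orbyt gets 13.
Orbyt's induced payoffs are 11, 5, 3, 13, so Orbyt commits to Z. Subgame-perfect outcome: (Std1, Z) with payoffs (14, 13).

13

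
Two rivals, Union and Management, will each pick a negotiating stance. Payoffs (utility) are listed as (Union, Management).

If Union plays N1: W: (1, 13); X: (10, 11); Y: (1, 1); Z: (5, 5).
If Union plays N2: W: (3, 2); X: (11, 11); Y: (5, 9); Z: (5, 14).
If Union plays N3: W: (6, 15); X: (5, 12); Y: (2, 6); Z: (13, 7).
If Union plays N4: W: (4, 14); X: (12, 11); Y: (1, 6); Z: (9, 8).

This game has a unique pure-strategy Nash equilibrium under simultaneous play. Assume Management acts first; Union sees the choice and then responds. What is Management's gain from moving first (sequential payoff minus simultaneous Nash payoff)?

Solve by backward induction (Management leads).
- W: BR = N3, leader payoff 15.
- X: BR = N4, leader payoff 11.
- Y: BR = N2, leader payoff 9.
- Z: BR = N3, leader payoff 7.
Management's induced payoffs are 15, 11, 9, 7, so Management commits to W. Subgame-perfect outcome: (N3, W) with payoffs (6, 15).
For the simultaneous game, intersect best replies.
Union's best replies: W→N3; X→N4; Y→N2; Z→N3.
Management's best replies: N1→W; N2→Z; N3→W; N4→W.
The unique mutual best reply is (N3, W), giving (6, 15).
Management's commitment gain: 15 − 15 = 0.

0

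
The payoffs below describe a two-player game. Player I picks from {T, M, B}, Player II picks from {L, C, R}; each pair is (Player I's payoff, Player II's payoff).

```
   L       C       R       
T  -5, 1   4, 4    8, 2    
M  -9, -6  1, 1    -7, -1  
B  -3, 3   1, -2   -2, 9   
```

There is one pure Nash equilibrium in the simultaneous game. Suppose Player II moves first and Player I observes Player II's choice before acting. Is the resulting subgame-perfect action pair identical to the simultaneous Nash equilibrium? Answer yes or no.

Player I best-responds to each possible Player II move:
- L: BR = B, leader payoff 3.
- C: BR = T, leader payoff 4.
- R: BR = T, leader payoff 2.
Maximizing over 3, 4, 2, Player II chooses C. Subgame-perfect outcome: (T, C) with payoffs (4, 4).
For the simultaneous game, intersect best replies.
Player I's best replies: L→B; C→T; R→T.
Player II's best replies: T→C; M→C; B→R.
Only (T, C) has each player best-responding; Nash payoffs (4, 4).
Sequential outcome (T, C) coincides with the Nash profile (T, C).

yes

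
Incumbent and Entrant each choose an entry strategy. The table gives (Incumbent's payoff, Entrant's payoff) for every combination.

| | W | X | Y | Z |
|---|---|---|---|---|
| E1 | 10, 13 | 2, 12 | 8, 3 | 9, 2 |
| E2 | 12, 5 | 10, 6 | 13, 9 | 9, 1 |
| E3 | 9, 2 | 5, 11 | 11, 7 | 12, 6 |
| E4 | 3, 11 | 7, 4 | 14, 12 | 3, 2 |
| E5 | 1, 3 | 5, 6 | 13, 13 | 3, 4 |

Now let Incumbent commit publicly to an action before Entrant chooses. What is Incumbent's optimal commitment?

Entrant best-responds to each possible Incumbent move:
- E1: Entrant compares 13, 12, 3, 2 and picks W; Incumbent would get 10.
- E2: Entrant compares 5, 6, 9, 1 and picks Y; Incumbent would get 13.
- E3: Entrant compares 2, 11, 7, 6 and picks X; Incumbent would get 5.
- E4: Entrant compares 11, 4, 12, 2 and picks Y; Incumbent would get 14.
- E5: Entrant compares 3, 6, 13, 4 and picks Y; Incumbent would get 13.
Maximizing over 10, 13, 5, 14, 13, Incumbent chooses E4. Subgame-perfect outcome: (E4, Y) with payoffs (14, 12).

E4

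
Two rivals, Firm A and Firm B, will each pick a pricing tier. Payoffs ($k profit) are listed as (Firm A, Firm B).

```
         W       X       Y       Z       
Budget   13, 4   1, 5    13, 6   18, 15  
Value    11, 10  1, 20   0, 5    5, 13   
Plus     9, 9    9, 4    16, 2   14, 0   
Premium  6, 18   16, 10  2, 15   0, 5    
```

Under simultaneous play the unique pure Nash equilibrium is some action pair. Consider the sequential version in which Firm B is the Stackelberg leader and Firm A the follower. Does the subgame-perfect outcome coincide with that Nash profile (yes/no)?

Work backward from Firm A's decision.
- W: BR = Budget, leader payoff 4.
- X: BR = Premium, leader payoff 10.
- Y: BR = Plus, leader payoff 2.
- Z: BR = Budget, leader payoff 15.
Among 4, 10, 2, 15, the best is 15 at Z. Subgame-perfect outcome: (Budget, Z) with payoffs (18, 15).
For the simultaneous game, intersect best replies.
Firm A's best replies: W→Budget; X→Premium; Y→Plus; Z→Budget.
Firm B's best replies: Budget→Z; Value→X; Plus→W; Premium→W.
The unique mutual best reply is (Budget, Z), giving (18, 15).
Sequential outcome (Budget, Z) coincides with the Nash profile (Budget, Z).

yes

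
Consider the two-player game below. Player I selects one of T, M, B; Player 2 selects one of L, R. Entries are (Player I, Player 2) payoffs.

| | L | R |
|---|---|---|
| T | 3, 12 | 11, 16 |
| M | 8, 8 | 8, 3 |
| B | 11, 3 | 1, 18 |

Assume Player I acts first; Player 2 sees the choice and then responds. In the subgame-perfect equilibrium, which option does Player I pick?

Solve by backward induction (Player I leads).
- T → Player 2 plays R (best of 12, 16); Player I gets 11.
- M → Player 2 plays L (best of 8, 3); Player I gets 8.
- B → Player 2 plays R (best of 3, 18); Player I gets 1.
Player I's induced payoffs are 11, 8, 1, so Player I commits to T. Subgame-perfect outcome: (T, R) with payoffs (11, 16).

T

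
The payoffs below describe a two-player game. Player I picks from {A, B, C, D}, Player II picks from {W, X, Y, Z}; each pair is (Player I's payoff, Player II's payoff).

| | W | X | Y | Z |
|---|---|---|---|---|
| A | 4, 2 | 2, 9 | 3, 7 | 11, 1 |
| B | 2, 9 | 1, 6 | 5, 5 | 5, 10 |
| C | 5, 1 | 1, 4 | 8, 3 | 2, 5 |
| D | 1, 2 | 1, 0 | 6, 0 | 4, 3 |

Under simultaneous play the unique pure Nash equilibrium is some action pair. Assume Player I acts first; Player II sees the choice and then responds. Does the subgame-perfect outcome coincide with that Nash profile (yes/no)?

Backward induction with Player I moving first.
- A: BR = X, leader payoff 2.
- B: BR = Z, leader payoff 5.
- C: BR = Z, leader payoff 2.
- D: BR = Z, leader payoff 4.
Among 2, 5, 2, 4, the best is 5 at B. Subgame-perfect outcome: (B, Z) with payoffs (5, 10).
Now find the simultaneous Nash equilibrium.
Player I's best replies: W→C; X→A; Y→C; Z→A.
Player II's best replies: A→X; B→Z; C→Z; D→Z.
Only (A, X) has each player best-responding; Nash payoffs (2, 9).
Sequential outcome (B, Z) differs from the Nash profile (A, X).

no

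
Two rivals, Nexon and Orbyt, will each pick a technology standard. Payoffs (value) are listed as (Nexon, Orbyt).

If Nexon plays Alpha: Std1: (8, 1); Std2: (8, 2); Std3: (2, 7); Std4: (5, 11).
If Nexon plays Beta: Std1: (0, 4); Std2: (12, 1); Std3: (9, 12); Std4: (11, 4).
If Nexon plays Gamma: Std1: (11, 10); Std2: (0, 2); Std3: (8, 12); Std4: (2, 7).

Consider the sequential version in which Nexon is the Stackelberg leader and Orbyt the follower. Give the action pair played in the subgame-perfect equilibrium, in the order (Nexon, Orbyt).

(Beta, Std3)

Orbyt best-responds to each possible Nexon move:
- Alpha: Orbyt compares 1, 2, 7, 11 and picks Std4; Nexon would get 5.
- Beta: Orbyt compares 4, 1, 12, 4 and picks Std3; Nexon would get 9.
- Gamma: Orbyt compares 10, 2, 12, 7 and picks Std3; Nexon would get 8.
Nexon's induced payoffs are 5, 9, 8, so Nexon commits to Beta. Subgame-perfect outcome: (Beta, Std3) with payoffs (9, 12).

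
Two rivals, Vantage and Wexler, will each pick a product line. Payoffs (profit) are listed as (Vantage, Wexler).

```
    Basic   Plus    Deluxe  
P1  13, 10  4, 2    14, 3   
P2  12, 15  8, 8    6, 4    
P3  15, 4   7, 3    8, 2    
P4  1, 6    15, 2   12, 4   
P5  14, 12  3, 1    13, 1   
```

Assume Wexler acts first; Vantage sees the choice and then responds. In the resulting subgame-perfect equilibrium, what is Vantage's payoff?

15

Work backward from Vantage's decision.
- Basic: Vantage compares 13, 12, 15, 1, 14 and picks P3; Wexler would get 4.
- Plus: Vantage compares 4, 8, 7, 15, 3 and picks P4; Wexler would get 2.
- Deluxe: Vantage compares 14, 6, 8, 12, 13 and picks P1; Wexler would get 3.
Wexler's induced payoffs are 4, 2, 3, so Wexler commits to Basic. Subgame-perfect outcome: (P3, Basic) with payoffs (15, 4).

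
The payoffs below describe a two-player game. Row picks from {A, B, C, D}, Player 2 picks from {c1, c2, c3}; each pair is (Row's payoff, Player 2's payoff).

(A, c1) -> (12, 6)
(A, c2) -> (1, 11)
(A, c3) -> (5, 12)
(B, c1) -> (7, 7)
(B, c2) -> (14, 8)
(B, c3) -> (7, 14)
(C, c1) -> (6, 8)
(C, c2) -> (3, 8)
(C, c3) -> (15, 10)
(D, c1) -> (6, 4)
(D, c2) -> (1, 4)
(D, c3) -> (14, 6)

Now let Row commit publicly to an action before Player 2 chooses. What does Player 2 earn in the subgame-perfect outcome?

Player 2 best-responds to each possible Row move:
- A → Player 2 plays c3 (best of 6, 11, 12); Row gets 5.
- B → Player 2 plays c3 (best of 7, 8, 14); Row gets 7.
- C → Player 2 plays c3 (best of 8, 8, 10); Row gets 15.
- D → Player 2 plays c3 (best of 4, 4, 6); Row gets 14.
Row's induced payoffs are 5, 7, 15, 14, so Row commits to C. Subgame-perfect outcome: (C, c3) with payoffs (15, 10).

10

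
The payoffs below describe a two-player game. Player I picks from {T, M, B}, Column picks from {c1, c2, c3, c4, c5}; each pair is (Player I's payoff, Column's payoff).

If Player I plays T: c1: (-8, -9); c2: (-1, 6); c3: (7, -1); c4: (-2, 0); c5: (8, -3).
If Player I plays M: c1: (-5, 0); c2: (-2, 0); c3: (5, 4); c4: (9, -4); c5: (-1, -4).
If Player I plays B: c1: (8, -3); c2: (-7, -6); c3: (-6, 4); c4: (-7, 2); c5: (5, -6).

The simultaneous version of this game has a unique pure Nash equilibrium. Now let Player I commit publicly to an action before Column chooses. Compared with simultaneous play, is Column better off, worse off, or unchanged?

Column best-responds to each possible Player I move:
- T: BR = c2, leader payoff -1.
- M: BR = c3, leader payoff 5.
- B: BR = c3, leader payoff -6.
Among -1, 5, -6, the best is 5 at M. Subgame-perfect outcome: (M, c3) with payoffs (5, 4).
Under simultaneous play:
Player I's best replies: c1→B; c2→T; c3→T; c4→M; c5→T.
Column's best replies: T→c2; M→c3; B→c3.
The unique mutual best reply is (T, c2), giving (-1, 6).
Column earns 4 sequentially versus 6 at the Nash outcome: worse off.

worse off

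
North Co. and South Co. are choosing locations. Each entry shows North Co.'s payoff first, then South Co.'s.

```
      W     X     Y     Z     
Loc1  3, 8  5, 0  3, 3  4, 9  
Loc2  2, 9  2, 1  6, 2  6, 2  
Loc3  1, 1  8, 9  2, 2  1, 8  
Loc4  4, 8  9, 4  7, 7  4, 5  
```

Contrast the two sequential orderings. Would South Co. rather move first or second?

second

If North Co. leads: South Co.'s best replies are Loc1→Z, Loc2→W, Loc3→X, Loc4→W; North Co.'s induced payoffs 4, 2, 8, 4; outcome (Loc3, X), payoffs (8, 9).
If South Co. leads: North Co.'s best replies are W→Loc4, X→Loc4, Y→Loc4, Z→Loc2; South Co.'s induced payoffs 8, 4, 7, 2; outcome (Loc4, W), payoffs (4, 8).
South Co. gets 8 moving first and 9 moving second, so South Co. prefers to move second.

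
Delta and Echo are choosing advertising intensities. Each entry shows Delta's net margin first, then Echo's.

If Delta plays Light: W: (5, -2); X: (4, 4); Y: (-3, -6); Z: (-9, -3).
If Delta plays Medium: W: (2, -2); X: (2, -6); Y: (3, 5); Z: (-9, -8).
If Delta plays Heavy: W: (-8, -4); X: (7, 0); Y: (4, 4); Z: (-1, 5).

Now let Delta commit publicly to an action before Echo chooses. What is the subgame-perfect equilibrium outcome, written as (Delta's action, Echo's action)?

Echo best-responds to each possible Delta move:
- Light: Echo compares -2, 4, -6, -3 and picks X; Delta would get 4.
- Medium: Echo compares -2, -6, 5, -8 and picks Y; Delta would get 3.
- Heavy: Echo compares -4, 0, 4, 5 and picks Z; Delta would get -1.
Delta's induced payoffs are 4, 3, -1, so Delta commits to Light. Subgame-perfect outcome: (Light, X) with payoffs (4, 4).

(Light, X)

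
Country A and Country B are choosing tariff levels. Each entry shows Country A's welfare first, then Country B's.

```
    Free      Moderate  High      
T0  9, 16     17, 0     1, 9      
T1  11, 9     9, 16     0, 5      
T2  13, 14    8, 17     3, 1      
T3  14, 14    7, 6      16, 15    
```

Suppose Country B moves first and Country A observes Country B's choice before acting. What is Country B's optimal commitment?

High

Country A best-responds to each possible Country B move:
- Free → Country A plays T3 (best of 9, 11, 13, 14); Country B gets 14.
- Moderate → Country A plays T0 (best of 17, 9, 8, 7); Country B gets 0.
- High → Country A plays T3 (best of 1, 0, 3, 16); Country B gets 15.
Country B's induced payoffs are 14, 0, 15, so Country B commits to High. Subgame-perfect outcome: (T3, High) with payoffs (16, 15).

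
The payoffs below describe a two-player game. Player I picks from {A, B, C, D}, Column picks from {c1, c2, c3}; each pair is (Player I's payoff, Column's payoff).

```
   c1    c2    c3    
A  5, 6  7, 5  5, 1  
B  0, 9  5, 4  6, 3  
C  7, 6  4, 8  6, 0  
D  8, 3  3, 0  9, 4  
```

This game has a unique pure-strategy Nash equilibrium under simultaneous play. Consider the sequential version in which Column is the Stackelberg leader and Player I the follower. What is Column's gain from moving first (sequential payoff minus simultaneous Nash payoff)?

1

Solve by backward induction (Column leads).
- c1: BR = D, leader payoff 3.
- c2: BR = A, leader payoff 5.
- c3: BR = D, leader payoff 4.
Among 3, 5, 4, the best is 5 at c2. Subgame-perfect outcome: (A, c2) with payoffs (7, 5).
Now find the simultaneous Nash equilibrium.
Player I's best replies: c1→D; c2→A; c3→D.
Column's best replies: A→c1; B→c1; C→c2; D→c3.
The unique mutual best reply is (D, c3), giving (9, 4).
Column's commitment gain: 5 − 4 = 1.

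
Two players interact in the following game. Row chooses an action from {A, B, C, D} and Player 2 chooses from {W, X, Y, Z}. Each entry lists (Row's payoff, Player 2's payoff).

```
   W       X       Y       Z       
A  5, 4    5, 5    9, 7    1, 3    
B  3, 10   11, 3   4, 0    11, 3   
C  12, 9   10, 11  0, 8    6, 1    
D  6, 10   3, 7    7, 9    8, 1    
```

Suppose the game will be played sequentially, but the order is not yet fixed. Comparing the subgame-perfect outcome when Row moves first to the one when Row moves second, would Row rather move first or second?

second

If Row leads: Player 2's best replies are A→Y, B→W, C→X, D→W; Row's induced payoffs 9, 3, 10, 6; outcome (C, X), payoffs (10, 11).
If Player 2 leads: Row's best replies are W→C, X→B, Y→A, Z→B; Player 2's induced payoffs 9, 3, 7, 3; outcome (C, W), payoffs (12, 9).
Row gets 10 moving first and 12 moving second, so Row prefers to move second.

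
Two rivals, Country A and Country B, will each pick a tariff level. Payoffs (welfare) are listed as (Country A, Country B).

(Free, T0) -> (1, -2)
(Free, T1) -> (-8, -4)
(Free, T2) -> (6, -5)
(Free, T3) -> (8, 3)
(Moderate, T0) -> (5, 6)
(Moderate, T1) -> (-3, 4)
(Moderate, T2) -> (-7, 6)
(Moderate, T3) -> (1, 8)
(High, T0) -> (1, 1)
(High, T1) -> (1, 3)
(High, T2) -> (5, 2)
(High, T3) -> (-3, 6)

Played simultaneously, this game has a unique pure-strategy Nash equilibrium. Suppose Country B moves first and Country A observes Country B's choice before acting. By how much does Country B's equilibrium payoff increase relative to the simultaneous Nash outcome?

3

Work backward from Country A's decision.
- T0 → Country A plays Moderate (best of 1, 5, 1); Country B gets 6.
- T1 → Country A plays High (best of -8, -3, 1); Country B gets 3.
- T2 → Country A plays Free (best of 6, -7, 5); Country B gets -5.
- T3 → Country A plays Free (best of 8, 1, -3); Country B gets 3.
Country B's induced payoffs are 6, 3, -5, 3, so Country B commits to T0. Subgame-perfect outcome: (Moderate, T0) with payoffs (5, 6).
Now find the simultaneous Nash equilibrium.
Country A's best replies: T0→Moderate; T1→High; T2→Free; T3→Free.
Country B's best replies: Free→T3; Moderate→T3; High→T3.
Only (Free, T3) has each player best-responding; Nash payoffs (8, 3).
Country B's commitment gain: 6 − 3 = 3.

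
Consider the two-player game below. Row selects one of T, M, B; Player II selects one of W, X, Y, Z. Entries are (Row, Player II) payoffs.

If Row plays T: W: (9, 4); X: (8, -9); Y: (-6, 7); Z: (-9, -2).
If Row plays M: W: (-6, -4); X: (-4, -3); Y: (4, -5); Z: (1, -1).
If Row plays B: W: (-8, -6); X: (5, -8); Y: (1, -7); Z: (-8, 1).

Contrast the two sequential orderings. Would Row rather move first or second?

second

If Row leads: Player II's best replies are T→Y, M→Z, B→Z; Row's induced payoffs -6, 1, -8; outcome (M, Z), payoffs (1, -1).
If Player II leads: Row's best replies are W→T, X→T, Y→M, Z→M; Player II's induced payoffs 4, -9, -5, -1; outcome (T, W), payoffs (9, 4).
Row gets 1 moving first and 9 moving second, so Row prefers to move second.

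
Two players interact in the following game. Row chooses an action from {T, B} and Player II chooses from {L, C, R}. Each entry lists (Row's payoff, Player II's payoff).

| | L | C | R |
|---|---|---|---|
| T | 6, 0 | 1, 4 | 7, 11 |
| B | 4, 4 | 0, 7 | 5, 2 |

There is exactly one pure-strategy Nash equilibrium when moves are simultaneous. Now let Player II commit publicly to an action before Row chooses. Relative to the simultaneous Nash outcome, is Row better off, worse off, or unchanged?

Backward induction with Player II moving first.
- L: BR = T, leader payoff 0.
- C: BR = T, leader payoff 4.
- R: BR = T, leader payoff 11.
Among 0, 4, 11, the best is 11 at R. Subgame-perfect outcome: (T, R) with payoffs (7, 11).
Under simultaneous play:
Row's best replies: L→T; C→T; R→T.
Player II's best replies: T→R; B→C.
Only (T, R) has each player best-responding; Nash payoffs (7, 11).
Row earns 7 sequentially versus 7 at the Nash outcome: unchanged.

unchanged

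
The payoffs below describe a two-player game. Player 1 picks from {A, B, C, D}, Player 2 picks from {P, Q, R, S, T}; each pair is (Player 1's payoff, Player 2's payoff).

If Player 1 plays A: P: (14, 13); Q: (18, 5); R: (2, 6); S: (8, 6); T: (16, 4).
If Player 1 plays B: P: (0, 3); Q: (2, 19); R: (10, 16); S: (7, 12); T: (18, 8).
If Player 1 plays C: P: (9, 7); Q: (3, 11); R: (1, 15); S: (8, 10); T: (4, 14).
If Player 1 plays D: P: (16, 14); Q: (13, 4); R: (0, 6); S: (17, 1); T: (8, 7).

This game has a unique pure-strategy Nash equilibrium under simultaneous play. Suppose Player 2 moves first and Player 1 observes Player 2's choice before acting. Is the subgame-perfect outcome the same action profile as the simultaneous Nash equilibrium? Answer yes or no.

no

Solve by backward induction (Player 2 leads).
- P: Player 1 compares 14, 0, 9, 16 and picks D; Player 2 would get 14.
- Q: Player 1 compares 18, 2, 3, 13 and picks A; Player 2 would get 5.
- R: Player 1 compares 2, 10, 1, 0 and picks B; Player 2 would get 16.
- S: Player 1 compares 8, 7, 8, 17 and picks D; Player 2 would get 1.
- T: Player 1 compares 16, 18, 4, 8 and picks B; Player 2 would get 8.
Maximizing over 14, 5, 16, 1, 8, Player 2 chooses R. Subgame-perfect outcome: (B, R) with payoffs (10, 16).
Now find the simultaneous Nash equilibrium.
Player 1's best replies: P→D; Q→A; R→B; S→D; T→B.
Player 2's best replies: A→P; B→Q; C→R; D→P.
The unique mutual best reply is (D, P), giving (16, 14).
Sequential outcome (B, R) differs from the Nash profile (D, P).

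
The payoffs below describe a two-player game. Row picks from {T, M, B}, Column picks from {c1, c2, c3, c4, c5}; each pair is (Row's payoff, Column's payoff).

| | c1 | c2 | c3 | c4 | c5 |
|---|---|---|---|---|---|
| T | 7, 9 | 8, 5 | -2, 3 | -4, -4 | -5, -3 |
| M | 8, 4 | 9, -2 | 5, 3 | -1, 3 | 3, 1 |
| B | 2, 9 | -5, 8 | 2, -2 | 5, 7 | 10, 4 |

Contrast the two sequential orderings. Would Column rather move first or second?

If Row leads: Column's best replies are T→c1, M→c1, B→c1; Row's induced payoffs 7, 8, 2; outcome (M, c1), payoffs (8, 4).
If Column leads: Row's best replies are c1→M, c2→M, c3→M, c4→B, c5→B; Column's induced payoffs 4, -2, 3, 7, 4; outcome (B, c4), payoffs (5, 7).
Column gets 7 moving first and 4 moving second, so Column prefers to move first.

first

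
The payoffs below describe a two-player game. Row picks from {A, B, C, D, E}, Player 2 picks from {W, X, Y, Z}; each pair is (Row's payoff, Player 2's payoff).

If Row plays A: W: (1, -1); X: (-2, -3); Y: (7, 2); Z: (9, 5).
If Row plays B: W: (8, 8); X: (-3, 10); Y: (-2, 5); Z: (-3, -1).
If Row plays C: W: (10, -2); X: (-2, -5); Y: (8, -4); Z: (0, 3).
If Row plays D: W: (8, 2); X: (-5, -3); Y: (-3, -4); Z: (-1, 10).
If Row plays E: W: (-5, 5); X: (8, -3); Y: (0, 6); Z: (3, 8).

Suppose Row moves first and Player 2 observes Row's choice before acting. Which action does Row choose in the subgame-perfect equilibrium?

Backward induction with Row moving first.
- A: Player 2 compares -1, -3, 2, 5 and picks Z; Row would get 9.
- B: Player 2 compares 8, 10, 5, -1 and picks X; Row would get -3.
- C: Player 2 compares -2, -5, -4, 3 and picks Z; Row would get 0.
- D: Player 2 compares 2, -3, -4, 10 and picks Z; Row would get -1.
- E: Player 2 compares 5, -3, 6, 8 and picks Z; Row would get 3.
Row's induced payoffs are 9, -3, 0, -1, 3, so Row commits to A. Subgame-perfect outcome: (A, Z) with payoffs (9, 5).

A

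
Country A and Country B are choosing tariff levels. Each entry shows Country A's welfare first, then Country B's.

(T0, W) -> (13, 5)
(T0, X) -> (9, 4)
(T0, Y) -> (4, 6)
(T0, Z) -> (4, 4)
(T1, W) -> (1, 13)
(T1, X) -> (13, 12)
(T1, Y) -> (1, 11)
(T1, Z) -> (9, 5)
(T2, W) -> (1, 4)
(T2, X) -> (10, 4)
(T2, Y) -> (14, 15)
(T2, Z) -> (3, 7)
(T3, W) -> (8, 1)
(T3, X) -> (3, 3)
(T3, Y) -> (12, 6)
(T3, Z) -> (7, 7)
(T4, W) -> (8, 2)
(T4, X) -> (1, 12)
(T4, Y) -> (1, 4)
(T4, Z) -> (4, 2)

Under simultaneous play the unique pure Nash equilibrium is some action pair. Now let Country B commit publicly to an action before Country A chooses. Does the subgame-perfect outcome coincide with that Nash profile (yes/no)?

yes

Work backward from Country A's decision.
- W → Country A plays T0 (best of 13, 1, 1, 8, 8); Country B gets 5.
- X → Country A plays T1 (best of 9, 13, 10, 3, 1); Country B gets 12.
- Y → Country A plays T2 (best of 4, 1, 14, 12, 1); Country B gets 15.
- Z → Country A plays T1 (best of 4, 9, 3, 7, 4); Country B gets 5.
Country B's induced payoffs are 5, 12, 15, 5, so Country B commits to Y. Subgame-perfect outcome: (T2, Y) with payoffs (14, 15).
Now find the simultaneous Nash equilibrium.
Country A's best replies: W→T0; X→T1; Y→T2; Z→T1.
Country B's best replies: T0→Y; T1→W; T2→Y; T3→Z; T4→X.
The unique mutual best reply is (T2, Y), giving (14, 15).
Sequential outcome (T2, Y) coincides with the Nash profile (T2, Y).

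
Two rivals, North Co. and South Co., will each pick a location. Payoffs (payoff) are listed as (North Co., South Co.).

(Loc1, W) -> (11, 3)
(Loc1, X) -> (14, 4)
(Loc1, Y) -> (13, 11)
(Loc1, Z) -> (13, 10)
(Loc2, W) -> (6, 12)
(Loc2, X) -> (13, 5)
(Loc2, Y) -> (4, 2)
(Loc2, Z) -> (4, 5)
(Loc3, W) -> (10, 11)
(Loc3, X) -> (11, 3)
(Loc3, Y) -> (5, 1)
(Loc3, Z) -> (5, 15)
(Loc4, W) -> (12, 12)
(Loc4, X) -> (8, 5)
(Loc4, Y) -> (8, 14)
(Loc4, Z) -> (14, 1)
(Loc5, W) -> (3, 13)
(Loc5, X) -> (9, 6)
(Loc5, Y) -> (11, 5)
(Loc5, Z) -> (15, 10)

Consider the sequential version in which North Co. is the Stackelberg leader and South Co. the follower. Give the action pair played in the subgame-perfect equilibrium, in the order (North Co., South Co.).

Backward induction with North Co. moving first.
- Loc1 → South Co. plays Y (best of 3, 4, 11, 10); North Co. gets 13.
- Loc2 → South Co. plays W (best of 12, 5, 2, 5); North Co. gets 6.
- Loc3 → South Co. plays Z (best of 11, 3, 1, 15); North Co. gets 5.
- Loc4 → South Co. plays Y (best of 12, 5, 14, 1); North Co. gets 8.
- Loc5 → South Co. plays W (best of 13, 6, 5, 10); North Co. gets 3.
Among 13, 6, 5, 8, 3, the best is 13 at Loc1. Subgame-perfect outcome: (Loc1, Y) with payoffs (13, 11).

(Loc1, Y)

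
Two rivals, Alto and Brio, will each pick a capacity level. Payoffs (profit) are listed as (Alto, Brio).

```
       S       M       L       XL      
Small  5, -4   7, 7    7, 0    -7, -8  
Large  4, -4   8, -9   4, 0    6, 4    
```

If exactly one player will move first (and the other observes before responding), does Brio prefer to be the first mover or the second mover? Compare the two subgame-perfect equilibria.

second

If Alto leads: Brio's best replies are Small→M, Large→XL; Alto's induced payoffs 7, 6; outcome (Small, M), payoffs (7, 7).
If Brio leads: Alto's best replies are S→Small, M→Large, L→Small, XL→Large; Brio's induced payoffs -4, -9, 0, 4; outcome (Large, XL), payoffs (6, 4).
Brio gets 4 moving first and 7 moving second, so Brio prefers to move second.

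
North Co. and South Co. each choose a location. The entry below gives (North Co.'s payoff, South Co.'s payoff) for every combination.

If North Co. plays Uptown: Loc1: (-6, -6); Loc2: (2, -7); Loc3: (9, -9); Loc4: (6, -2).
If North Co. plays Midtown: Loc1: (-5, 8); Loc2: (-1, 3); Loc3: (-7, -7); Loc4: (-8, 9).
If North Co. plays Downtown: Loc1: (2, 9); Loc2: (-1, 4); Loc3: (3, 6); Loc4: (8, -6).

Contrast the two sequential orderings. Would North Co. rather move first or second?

first

If North Co. leads: South Co.'s best replies are Uptown→Loc4, Midtown→Loc4, Downtown→Loc1; North Co.'s induced payoffs 6, -8, 2; outcome (Uptown, Loc4), payoffs (6, -2).
If South Co. leads: North Co.'s best replies are Loc1→Downtown, Loc2→Uptown, Loc3→Uptown, Loc4→Downtown; South Co.'s induced payoffs 9, -7, -9, -6; outcome (Downtown, Loc1), payoffs (2, 9).
North Co. gets 6 moving first and 2 moving second, so North Co. prefers to move first.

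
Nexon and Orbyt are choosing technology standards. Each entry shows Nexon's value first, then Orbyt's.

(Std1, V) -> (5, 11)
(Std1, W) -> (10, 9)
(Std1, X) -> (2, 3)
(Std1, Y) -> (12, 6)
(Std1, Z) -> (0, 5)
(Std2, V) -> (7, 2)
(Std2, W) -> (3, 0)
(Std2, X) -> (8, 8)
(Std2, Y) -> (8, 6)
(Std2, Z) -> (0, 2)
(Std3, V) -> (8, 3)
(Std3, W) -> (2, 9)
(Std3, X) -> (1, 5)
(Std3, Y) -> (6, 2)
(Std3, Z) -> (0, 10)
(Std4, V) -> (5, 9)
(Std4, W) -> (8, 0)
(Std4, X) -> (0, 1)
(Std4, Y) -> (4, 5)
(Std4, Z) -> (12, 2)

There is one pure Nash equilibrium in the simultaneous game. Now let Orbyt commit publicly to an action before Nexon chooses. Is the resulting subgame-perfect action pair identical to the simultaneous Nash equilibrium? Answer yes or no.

Nexon best-responds to each possible Orbyt move:
- V: BR = Std3, leader payoff 3.
- W: BR = Std1, leader payoff 9.
- X: BR = Std2, leader payoff 8.
- Y: BR = Std1, leader payoff 6.
- Z: BR = Std4, leader payoff 2.
Maximizing over 3, 9, 8, 6, 2, Orbyt chooses W. Subgame-perfect outcome: (Std1, W) with payoffs (10, 9).
Under simultaneous play:
Nexon's best replies: V→Std3; W→Std1; X→Std2; Y→Std1; Z→Std4.
Orbyt's best replies: Std1→V; Std2→X; Std3→Z; Std4→V.
Only (Std2, X) has each player best-responding; Nash payoffs (8, 8).
Sequential outcome (Std1, W) differs from the Nash profile (Std2, X).

no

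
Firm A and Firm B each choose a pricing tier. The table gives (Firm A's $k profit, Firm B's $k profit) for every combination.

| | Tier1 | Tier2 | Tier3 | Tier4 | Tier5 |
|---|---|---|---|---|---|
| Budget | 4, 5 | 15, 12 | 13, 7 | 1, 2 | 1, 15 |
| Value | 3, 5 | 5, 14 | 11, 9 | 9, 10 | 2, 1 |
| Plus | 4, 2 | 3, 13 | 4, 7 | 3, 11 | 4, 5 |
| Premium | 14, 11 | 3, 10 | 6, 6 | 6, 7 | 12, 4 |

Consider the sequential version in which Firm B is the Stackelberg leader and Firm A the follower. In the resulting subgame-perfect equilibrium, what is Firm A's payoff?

Work backward from Firm A's decision.
- Tier1 → Firm A plays Premium (best of 4, 3, 4, 14); Firm B gets 11.
- Tier2 → Firm A plays Budget (best of 15, 5, 3, 3); Firm B gets 12.
- Tier3 → Firm A plays Budget (best of 13, 11, 4, 6); Firm B gets 7.
- Tier4 → Firm A plays Value (best of 1, 9, 3, 6); Firm B gets 10.
- Tier5 → Firm A plays Premium (best of 1, 2, 4, 12); Firm B gets 4.
Maximizing over 11, 12, 7, 10, 4, Firm B chooses Tier2. Subgame-perfect outcome: (Budget, Tier2) with payoffs (15, 12).

15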